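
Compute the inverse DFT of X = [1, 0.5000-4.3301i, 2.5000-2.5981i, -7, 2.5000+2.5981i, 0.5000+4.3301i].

x[n] = (1/6) Σ(k=0 to 5) X[k] · e^(2πikn/6)

Computing each x[n]:
x[0] = 0
x[1] = 3
x[2] = -1
x[3] = 2
x[4] = -2
x[5] = -1

x = [0, 3, -1, 2, -2, -1]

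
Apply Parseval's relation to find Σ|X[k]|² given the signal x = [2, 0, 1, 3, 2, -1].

Parseval: Σ|x[n]|² = (1/N)Σ|X[k]|², so Σ|X[k]|² = N·Σ|x[n]|² = 6·19.0000

Σ|X[k]|² = N·Σ|x[n]|² = 6·19.0000 = 114.0000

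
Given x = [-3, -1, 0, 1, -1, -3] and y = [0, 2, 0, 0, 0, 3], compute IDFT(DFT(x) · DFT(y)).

(x ⊛ y)[n] = Σ(m=0 to 5) x[m] · y[(n-m) mod 6]

Computing each output sample:
(x ⊛ y)[0] = -9
(x ⊛ y)[1] = -6
(x ⊛ y)[2] = 1
(x ⊛ y)[3] = -3
(x ⊛ y)[4] = -7
(x ⊛ y)[5] = -11

x ⊛ y = [-9, -6, 1, -3, -7, -11]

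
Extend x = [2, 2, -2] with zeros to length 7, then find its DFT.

Original 3-point DFT: [2, 2.0000-3.4641i, 2.0000+3.4641i]
Zero-padded 7-point DFT provides frequency interpolation.

DFT_7([x, 0, ...]) = [2, 3.6920+0.3862i, 3.3569-2.8176i, -1.0489-2.4314i, -1.0489+2.4314i, 3.3569+2.8176i, 3.6920-0.3862i]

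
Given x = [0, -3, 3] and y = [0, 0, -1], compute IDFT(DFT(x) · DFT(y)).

(x ⊛ y)[n] = Σ(m=0 to 2) x[m] · y[(n-m) mod 3]

Computing each output sample:
(x ⊛ y)[0] = 3
(x ⊛ y)[1] = -3
(x ⊛ y)[2] = 0

x ⊛ y = [3, -3, 0]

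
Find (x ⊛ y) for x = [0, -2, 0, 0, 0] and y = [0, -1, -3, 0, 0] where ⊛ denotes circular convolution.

(x ⊛ y)[n] = Σ(m=0 to 4) x[m] · y[(n-m) mod 5]

Computing each output sample:
(x ⊛ y)[0] = 0
(x ⊛ y)[1] = 0
(x ⊛ y)[2] = 2
(x ⊛ y)[3] = 6
(x ⊛ y)[4] = 0

x ⊛ y = [0, 0, 2, 6, 0]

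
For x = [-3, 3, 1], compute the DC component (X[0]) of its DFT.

X[0] = Σ(n=0 to 2) x[n] · ω_3^0 = Σ x[n]
= (-3) + (3) + (1)

X[0] = 1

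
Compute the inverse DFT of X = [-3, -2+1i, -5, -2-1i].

x[n] = (1/4) Σ(k=0 to 3) X[k] · e^(2πikn/4)

Computing each x[n]:
x[0] = -3
x[1] = 0
x[2] = -1
x[3] = 1

x = [-3, 0, -1, 1]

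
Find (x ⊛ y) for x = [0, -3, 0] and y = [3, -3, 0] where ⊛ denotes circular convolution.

(x ⊛ y)[n] = Σ(m=0 to 2) x[m] · y[(n-m) mod 3]

Computing each output sample:
(x ⊛ y)[0] = 0
(x ⊛ y)[1] = -9
(x ⊛ y)[2] = 9

x ⊛ y = [0, -9, 9]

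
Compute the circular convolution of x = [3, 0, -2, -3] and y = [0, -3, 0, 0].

(x ⊛ y)[n] = Σ(m=0 to 3) x[m] · y[(n-m) mod 4]

Computing each output sample:
(x ⊛ y)[0] = 9
(x ⊛ y)[1] = -9
(x ⊛ y)[2] = 0
(x ⊛ y)[3] = 6

x ⊛ y = [9, -9, 0, 6]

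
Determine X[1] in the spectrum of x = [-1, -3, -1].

X[1] = Σ(n=0 to 2) x[n] · ω_3^(1n) where ω_3 = e^(-2πi/3)
= (-1)·ω_3^0 + (-3)·ω_3^1 + (-1)·ω_3^2

X[1] = 1.0000+1.7321i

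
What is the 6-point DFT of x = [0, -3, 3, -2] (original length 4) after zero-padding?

Original 4-point DFT: [-2, -3+1i, 8, -3-1i]
Zero-padded 6-point DFT provides frequency interpolation.

DFT_6([x, 0, ...]) = [-2, -1, -2.0000+5.1962i, 8, -2.0000-5.1962i, -1]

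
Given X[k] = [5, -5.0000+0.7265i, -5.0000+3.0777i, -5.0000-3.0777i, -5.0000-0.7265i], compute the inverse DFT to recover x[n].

x[n] = (1/5) Σ(k=0 to 4) X[k] · e^(2πikn/5)

Computing each x[n]:
x[0] = -3
x[1] = 1
x[2] = 3
x[3] = 1
x[4] = 3

x = [-3, 1, 3, 1, 3]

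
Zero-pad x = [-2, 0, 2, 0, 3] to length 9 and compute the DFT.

Original 5-point DFT: [3, -2.6910+1.6776i, -3.8090+3.6655i, -3.8090-3.6655i, -2.6910-1.6776i]
Zero-padded 9-point DFT provides frequency interpolation.

DFT_9([x, 0, ...]) = [3, -4.4718-2.9957i, -1.5813+1.2443i, -4.5000-0.8660i, 0.0530+4.2400i, 0.0530-4.2400i, -4.5000+0.8660i, -1.5813-1.2443i, -4.4718+2.9957i]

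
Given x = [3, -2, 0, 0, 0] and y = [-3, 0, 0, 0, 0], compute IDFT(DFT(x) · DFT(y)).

(x ⊛ y)[n] = Σ(m=0 to 4) x[m] · y[(n-m) mod 5]

Computing each output sample:
(x ⊛ y)[0] = -9
(x ⊛ y)[1] = 6
(x ⊛ y)[2] = 0
(x ⊛ y)[3] = 0
(x ⊛ y)[4] = 0

x ⊛ y = [-9, 6, 0, 0, 0]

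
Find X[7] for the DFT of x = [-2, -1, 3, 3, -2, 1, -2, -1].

X[7] = Σ(n=0 to 7) x[n] · ω_8^(7n) where ω_8 = e^(-2πi/8)
= (-2)·ω_8^0 + (-1)·ω_8^7 + (3)·ω_8^14 + (3)·ω_8^21 + (-2)·ω_8^28 + (1)·ω_8^35 + (-2)·ω_8^42 + (-1)·ω_8^49

X[7] = -4.2426+6.4142i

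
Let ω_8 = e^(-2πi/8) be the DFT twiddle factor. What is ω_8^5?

ω_8^5 = e^(-2πi·5/8)
= cos(-2π·5/8) + i·sin(-2π·5/8)
= cos(-10π/8) + i·sin(-10π/8)

ω_8^5 = cos(-10π/8) + i·sin(-10π/8) = -0.7071+0.7071i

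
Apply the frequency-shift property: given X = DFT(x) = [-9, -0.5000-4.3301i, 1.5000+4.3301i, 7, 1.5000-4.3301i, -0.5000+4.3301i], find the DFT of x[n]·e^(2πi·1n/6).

Modulation property: DFT(ω_6^(-1n)·x[n]) = X[(k-1) mod 6], so circularly shift X by 1 positions.

X[k-1] = [-0.5000+4.3301i, -9, -0.5000-4.3301i, 1.5000+4.3301i, 7, 1.5000-4.3301i]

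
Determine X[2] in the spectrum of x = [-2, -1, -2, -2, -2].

X[2] = Σ(n=0 to 4) x[n] · ω_5^(2n) where ω_5 = e^(-2πi/5)
= (-2)·ω_5^0 + (-1)·ω_5^2 + (-2)·ω_5^4 + (-2)·ω_5^6 + (-2)·ω_5^8

X[2] = -0.8090-0.5878i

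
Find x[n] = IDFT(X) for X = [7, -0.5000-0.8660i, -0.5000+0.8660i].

x[n] = (1/3) Σ(k=0 to 2) X[k] · e^(2πikn/3)

Computing each x[n]:
x[0] = 2
x[1] = 3
x[2] = 2

x = [2, 3, 2]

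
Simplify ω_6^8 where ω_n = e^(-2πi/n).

Since ω_6^6 = 1, powers reduce modulo 6.
8 mod 6 = 2
So ω_6^8 = ω_6^2 = e^(-2πi·2/6)

ω_6^8 = ω_6^2 = -0.5000-0.8660i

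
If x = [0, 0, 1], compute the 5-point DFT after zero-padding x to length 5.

Original 3-point DFT: [1, -0.5000+0.8660i, -0.5000-0.8660i]
Zero-padded 5-point DFT provides frequency interpolation.

DFT_5([x, 0, ...]) = [1, -0.8090-0.5878i, 0.3090+0.9511i, 0.3090-0.9511i, -0.8090+0.5878i]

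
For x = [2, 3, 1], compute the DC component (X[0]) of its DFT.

X[0] = Σ(n=0 to 2) x[n] · ω_3^0 = Σ x[n]
= (2) + (3) + (1)

X[0] = 6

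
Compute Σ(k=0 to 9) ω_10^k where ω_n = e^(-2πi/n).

Sum of all nth roots of unity equals 0 for n > 1 (geometric series with r ≠ 1).

0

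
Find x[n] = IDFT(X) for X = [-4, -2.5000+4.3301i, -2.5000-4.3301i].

x[n] = (1/3) Σ(k=0 to 2) X[k] · e^(2πikn/3)

Computing each x[n]:
x[0] = -3
x[1] = -3
x[2] = 2

x = [-3, -3, 2]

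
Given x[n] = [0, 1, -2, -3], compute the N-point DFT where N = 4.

X[k] = Σ(n=0 to 3) x[n] · ω_4^(nk)
where ω_4 = e^(-2πi/4)

Computing each X[k]:
X[0] = -4
X[1] = 2-4i
X[2] = 0
X[3] = 2+4i

X = [-4, 2-4i, 0, 2+4i]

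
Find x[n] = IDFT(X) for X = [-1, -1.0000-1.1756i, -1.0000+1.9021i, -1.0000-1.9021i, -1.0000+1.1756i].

x[n] = (1/5) Σ(k=0 to 4) X[k] · e^(2πikn/5)

Computing each x[n]:
x[0] = -1
x[1] = 0
x[2] = 1
x[3] = -1
x[4] = 0

x = [-1, 0, 1, -1, 0]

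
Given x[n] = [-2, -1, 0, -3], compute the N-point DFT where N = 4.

X[k] = Σ(n=0 to 3) x[n] · ω_4^(nk)
where ω_4 = e^(-2πi/4)

Computing each X[k]:
X[0] = -6
X[1] = -2-2i
X[2] = 2
X[3] = -2+2i

X = [-6, -2-2i, 2, -2+2i]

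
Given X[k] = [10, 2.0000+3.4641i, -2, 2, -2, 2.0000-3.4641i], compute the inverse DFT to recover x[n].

x[n] = (1/6) Σ(k=0 to 5) X[k] · e^(2πikn/6)

Computing each x[n]:
x[0] = 2
x[1] = 1
x[2] = 1
x[3] = 0
x[4] = 3
x[5] = 3

x = [2, 1, 1, 0, 3, 3]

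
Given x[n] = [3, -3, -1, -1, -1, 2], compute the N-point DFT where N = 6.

X[k] = Σ(n=0 to 5) x[n] · ω_6^(nk)
where ω_6 = e^(-2πi/6)

Computing each X[k]:
X[0] = -1
X[1] = 4.5000+4.3301i
X[2] = 3.5000+4.3301i
X[3] = 3
X[4] = 3.5000-4.3301i
X[5] = 4.5000-4.3301i

X = [-1, 4.5000+4.3301i, 3.5000+4.3301i, 3, 3.5000-4.3301i, 4.5000-4.3301i]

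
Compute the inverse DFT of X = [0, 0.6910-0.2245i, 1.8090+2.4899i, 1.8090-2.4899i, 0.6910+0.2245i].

x[n] = (1/5) Σ(k=0 to 4) X[k] · e^(2πikn/5)

Computing each x[n]:
x[0] = 1
x[1] = -1
x[2] = 1
x[3] = -1
x[4] = 0

x = [1, -1, 1, -1, 0]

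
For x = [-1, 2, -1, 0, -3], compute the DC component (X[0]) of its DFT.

X[0] = Σ(n=0 to 4) x[n] · ω_5^0 = Σ x[n]
= (-1) + (2) + (-1) + (0) + (-3)

X[0] = -3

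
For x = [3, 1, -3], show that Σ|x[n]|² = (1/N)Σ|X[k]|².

Time domain:
Σ|x[n]|² = |3|² + |1|² + |-3|² = 19.0000

Frequency domain:
(1/3)Σ|X[k]|² = (1/3)(|1|² + |4.0000-3.4641i|² + |4.0000+3.4641i|²) = (1/3)·57.0000 = 19.0000

Both sides agree, confirming Parseval's theorem.

Σ|x[n]|² = (1/N)Σ|X[k]|² = 19.0000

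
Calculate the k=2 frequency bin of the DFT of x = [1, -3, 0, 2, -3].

X[2] = Σ(n=0 to 4) x[n] · ω_5^(2n) where ω_5 = e^(-2πi/5)
= (1)·ω_5^0 + (-3)·ω_5^2 + (0)·ω_5^4 + (2)·ω_5^6 + (-3)·ω_5^8

X[2] = 6.4721-1.9021i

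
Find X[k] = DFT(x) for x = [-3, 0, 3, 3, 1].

X[k] = Σ(n=0 to 4) x[n] · ω_5^(nk)
where ω_5 = e^(-2πi/5)

Computing each X[k]:
X[0] = 4
X[1] = -7.5451+0.9511i
X[2] = -1.9549+0.5878i
X[3] = -1.9549-0.5878i
X[4] = -7.5451-0.9511i

X = [4, -7.5451+0.9511i, -1.9549+0.5878i, -1.9549-0.5878i, -7.5451-0.9511i]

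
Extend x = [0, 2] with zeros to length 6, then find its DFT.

Original 2-point DFT: [2, -2]
Zero-padded 6-point DFT provides frequency interpolation.

DFT_6([x, 0, ...]) = [2, 1.0000-1.7321i, -1.0000-1.7321i, -2, -1.0000+1.7321i, 1.0000+1.7321i]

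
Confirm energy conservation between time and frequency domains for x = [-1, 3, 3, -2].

Time domain:
Σ|x[n]|² = |-1|² + |3|² + |3|² + |-2|² = 23.0000

Frequency domain:
(1/4)Σ|X[k]|² = (1/4)(|3|² + |-4-5i|² + |1|² + |-4+5i|²) = (1/4)·92.0000 = 23.0000

Both sides agree, confirming Parseval's theorem.

Σ|x[n]|² = (1/N)Σ|X[k]|² = 23.0000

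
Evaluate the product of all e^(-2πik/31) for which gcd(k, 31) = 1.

The primitive 31st roots of unity are ω_31^k for k coprime to 31: k ∈ {1, 2, 3, 4, 5, 6, 7, 8, 9, 10, 11, 12, 13, 14, 15, 16, 17, 18, 19, 20, 21, 22, 23, 24, 25, 26, 27, 28, 29, 30}
Their product equals the constant term of the cyclotomic polynomial Φ_31(x) up to sign.
For n ≥ 3, the product of all primitive nth roots of unity is 1. (For n=1 it is 1; for n=2 it is -1.)

1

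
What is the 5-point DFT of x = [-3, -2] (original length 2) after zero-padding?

Original 2-point DFT: [-5, -1]
Zero-padded 5-point DFT provides frequency interpolation.

DFT_5([x, 0, ...]) = [-5, -3.6180+1.9021i, -1.3820+1.1756i, -1.3820-1.1756i, -3.6180-1.9021i]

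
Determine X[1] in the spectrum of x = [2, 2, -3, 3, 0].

X[1] = Σ(n=0 to 4) x[n] · ω_5^(1n) where ω_5 = e^(-2πi/5)
= (2)·ω_5^0 + (2)·ω_5^1 + (-3)·ω_5^2 + (3)·ω_5^3 + (0)·ω_5^4

X[1] = 2.6180+1.6246i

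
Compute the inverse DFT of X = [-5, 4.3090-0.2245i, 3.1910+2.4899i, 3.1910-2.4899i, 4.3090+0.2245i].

x[n] = (1/5) Σ(k=0 to 4) X[k] · e^(2πikn/5)

Computing each x[n]:
x[0] = 2
x[1] = -2
x[2] = -1
x[3] = -3
x[4] = -1

x = [2, -2, -1, -3, -1]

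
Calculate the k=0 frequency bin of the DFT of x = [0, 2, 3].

X[0] = Σ(n=0 to 2) x[n] · ω_3^0 = Σ x[n]
= (0) + (2) + (3)

X[0] = 5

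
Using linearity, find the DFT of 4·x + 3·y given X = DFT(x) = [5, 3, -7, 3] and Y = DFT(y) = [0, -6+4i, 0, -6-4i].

By linearity: DFT(4x + 3y) = 4·DFT(x) + 3·DFT(y)
= 4·[5, 3, -7, 3] + 3·[0, -6+4i, 0, -6-4i]

Computing element-wise:
Z[0] = 4·(5) + 3·(0) = 20
Z[1] = 4·(3) + 3·(-6+4i) = -6+12i
Z[2] = 4·(-7) + 3·(0) = -28
Z[3] = 4·(3) + 3·(-6-4i) = -6-12i

DFT(4x + 3y) = 4·X + 3·Y = [20, -6+12i, -28, -6-12i]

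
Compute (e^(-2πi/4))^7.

Since ω_4^4 = 1, powers reduce modulo 4.
7 mod 4 = 3
So ω_4^7 = ω_4^3 = e^(-2πi·3/4)

ω_4^7 = ω_4^3 = 1i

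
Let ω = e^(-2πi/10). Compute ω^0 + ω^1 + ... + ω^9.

Sum of all nth roots of unity equals 0 for n > 1 (geometric series with r ≠ 1).

0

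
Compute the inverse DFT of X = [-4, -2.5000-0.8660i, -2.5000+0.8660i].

x[n] = (1/3) Σ(k=0 to 2) X[k] · e^(2πikn/3)

Computing each x[n]:
x[0] = -3
x[1] = 0
x[2] = -1

x = [-3, 0, -1]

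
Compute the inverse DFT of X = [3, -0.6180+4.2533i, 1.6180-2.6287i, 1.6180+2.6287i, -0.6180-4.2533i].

x[n] = (1/5) Σ(k=0 to 4) X[k] · e^(2πikn/5)

Computing each x[n]:
x[0] = 1
x[1] = -1
x[2] = -1
x[3] = 3
x[4] = 1

x = [1, -1, -1, 3, 1]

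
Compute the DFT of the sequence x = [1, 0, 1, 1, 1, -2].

X[k] = Σ(n=0 to 5) x[n] · ω_6^(nk)
where ω_6 = e^(-2πi/6)

Computing each X[k]:
X[0] = 2
X[1] = -2.0000-1.7321i
X[2] = 2.0000-1.7321i
X[3] = 4
X[4] = 2.0000+1.7321i
X[5] = -2.0000+1.7321i

X = [2, -2.0000-1.7321i, 2.0000-1.7321i, 4, 2.0000+1.7321i, -2.0000+1.7321i]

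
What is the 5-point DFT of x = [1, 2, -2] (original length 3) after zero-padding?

Original 3-point DFT: [1, 1.0000-3.4641i, 1.0000+3.4641i]
Zero-padded 5-point DFT provides frequency interpolation.

DFT_5([x, 0, ...]) = [1, 3.2361-0.7265i, -1.2361-3.0777i, -1.2361+3.0777i, 3.2361+0.7265i]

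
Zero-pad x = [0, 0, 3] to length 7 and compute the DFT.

Original 3-point DFT: [3, -1.5000+2.5981i, -1.5000-2.5981i]
Zero-padded 7-point DFT provides frequency interpolation.

DFT_7([x, 0, ...]) = [3, -0.6676-2.9248i, -2.7029+1.3017i, 1.8705+2.3455i, 1.8705-2.3455i, -2.7029-1.3017i, -0.6676+2.9248i]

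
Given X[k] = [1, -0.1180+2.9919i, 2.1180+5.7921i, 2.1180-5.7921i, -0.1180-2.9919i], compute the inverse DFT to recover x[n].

x[n] = (1/5) Σ(k=0 to 4) X[k] · e^(2πikn/5)

Computing each x[n]:
x[0] = 1
x[1] = -3
x[2] = 2
x[3] = -1
x[4] = 2

x = [1, -3, 2, -1, 2]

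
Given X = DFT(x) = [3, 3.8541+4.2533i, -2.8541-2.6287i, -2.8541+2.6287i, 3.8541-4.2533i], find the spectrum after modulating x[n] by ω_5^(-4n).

Modulation property: DFT(ω_5^(-4n)·x[n]) = X[(k-4) mod 5], so circularly shift X by 4 positions.

X[k-4] = [3.8541+4.2533i, -2.8541-2.6287i, -2.8541+2.6287i, 3.8541-4.2533i, 3]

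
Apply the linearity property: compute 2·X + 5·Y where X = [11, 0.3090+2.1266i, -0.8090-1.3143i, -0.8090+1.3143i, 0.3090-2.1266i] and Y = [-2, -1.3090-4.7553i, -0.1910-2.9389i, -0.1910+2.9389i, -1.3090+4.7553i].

By linearity: DFT(2x + 5y) = 2·DFT(x) + 5·DFT(y)
= 2·[11, 0.3090+2.1266i, -0.8090-1.3143i, -0.8090+1.3143i, 0.3090-2.1266i] + 5·[-2, -1.3090-4.7553i, -0.1910-2.9389i, -0.1910+2.9389i, -1.3090+4.7553i]

Computing element-wise:
Z[0] = 2·(11) + 5·(-2) = 12
Z[1] = 2·(0.3090+2.1266i) + 5·(-1.3090-4.7553i) = -5.9270-19.5233i
Z[2] = 2·(-0.8090-1.3143i) + 5·(-0.1910-2.9389i) = -2.5730-17.3231i
Z[3] = 2·(-0.8090+1.3143i) + 5·(-0.1910+2.9389i) = -2.5730+17.3231i
Z[4] = 2·(0.3090-2.1266i) + 5·(-1.3090+4.7553i) = -5.9270+19.5233i

DFT(2x + 5y) = 2·X + 5·Y = [12, -5.9270-19.5233i, -2.5730-17.3231i, -2.5730+17.3231i, -5.9270+19.5233i]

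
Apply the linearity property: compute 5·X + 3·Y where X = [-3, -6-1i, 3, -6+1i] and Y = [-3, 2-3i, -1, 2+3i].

By linearity: DFT(5x + 3y) = 5·DFT(x) + 3·DFT(y)
= 5·[-3, -6-1i, 3, -6+1i] + 3·[-3, 2-3i, -1, 2+3i]

Computing element-wise:
Z[0] = 5·(-3) + 3·(-3) = -24
Z[1] = 5·(-6-1i) + 3·(2-3i) = -24-14i
Z[2] = 5·(3) + 3·(-1) = 12
Z[3] = 5·(-6+1i) + 3·(2+3i) = -24+14i

DFT(5x + 3y) = 5·X + 3·Y = [-24, -24-14i, 12, -24+14i]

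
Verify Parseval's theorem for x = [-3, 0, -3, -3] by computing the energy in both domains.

Time domain:
Σ|x[n]|² = |-3|² + |0|² + |-3|² + |-3|² = 27.0000

Frequency domain:
(1/4)Σ|X[k]|² = (1/4)(|-9|² + |-3i|² + |-3|² + |3i|²) = (1/4)·108.0000 = 27.0000

Both sides agree, confirming Parseval's theorem.

Σ|x[n]|² = (1/N)Σ|X[k]|² = 27.0000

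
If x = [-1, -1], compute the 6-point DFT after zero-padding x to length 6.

Original 2-point DFT: [-2, 0]
Zero-padded 6-point DFT provides frequency interpolation.

DFT_6([x, 0, ...]) = [-2, -1.5000+0.8660i, -0.5000+0.8660i, 0, -0.5000-0.8660i, -1.5000-0.8660i]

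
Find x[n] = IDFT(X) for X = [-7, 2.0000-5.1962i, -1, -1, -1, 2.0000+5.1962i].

x[n] = (1/6) Σ(k=0 to 5) X[k] · e^(2πikn/6)

Computing each x[n]:
x[0] = -1
x[1] = 1
x[2] = 0
x[3] = -2
x[4] = -3
x[5] = -2

x = [-1, 1, 0, -2, -3, -2]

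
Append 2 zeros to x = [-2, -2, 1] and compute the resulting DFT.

Original 3-point DFT: [-3, -1.5000+2.5981i, -1.5000-2.5981i]
Zero-padded 5-point DFT provides frequency interpolation.

DFT_5([x, 0, ...]) = [-3, -3.4271+1.3143i, -0.0729+2.1266i, -0.0729-2.1266i, -3.4271-1.3143i]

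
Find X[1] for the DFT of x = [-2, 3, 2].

X[1] = Σ(n=0 to 2) x[n] · ω_3^(1n) where ω_3 = e^(-2πi/3)
= (-2)·ω_3^0 + (3)·ω_3^1 + (2)·ω_3^2

X[1] = -4.5000-0.8660i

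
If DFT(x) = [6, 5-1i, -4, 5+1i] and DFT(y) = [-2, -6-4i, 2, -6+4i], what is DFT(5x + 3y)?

By linearity: DFT(5x + 3y) = 5·DFT(x) + 3·DFT(y)
= 5·[6, 5-1i, -4, 5+1i] + 3·[-2, -6-4i, 2, -6+4i]

Computing element-wise:
Z[0] = 5·(6) + 3·(-2) = 24
Z[1] = 5·(5-1i) + 3·(-6-4i) = 7-17i
Z[2] = 5·(-4) + 3·(2) = -14
Z[3] = 5·(5+1i) + 3·(-6+4i) = 7+17i

DFT(5x + 3y) = 5·X + 3·Y = [24, 7-17i, -14, 7+17i]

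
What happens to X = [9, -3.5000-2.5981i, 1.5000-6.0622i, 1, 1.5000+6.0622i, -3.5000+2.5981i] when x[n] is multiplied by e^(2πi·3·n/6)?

Modulation property: DFT(ω_6^(-3n)·x[n]) = X[(k-3) mod 6], so circularly shift X by 3 positions.

X[k-3] = [1, 1.5000+6.0622i, -3.5000+2.5981i, 9, -3.5000-2.5981i, 1.5000-6.0622i]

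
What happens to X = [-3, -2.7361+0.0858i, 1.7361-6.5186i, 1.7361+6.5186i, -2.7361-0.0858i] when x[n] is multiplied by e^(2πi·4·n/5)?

Modulation property: DFT(ω_5^(-4n)·x[n]) = X[(k-4) mod 5], so circularly shift X by 4 positions.

X[k-4] = [-2.7361+0.0858i, 1.7361-6.5186i, 1.7361+6.5186i, -2.7361-0.0858i, -3]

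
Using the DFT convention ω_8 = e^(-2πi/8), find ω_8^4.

ω_8^4 = e^(-2πi·4/8)
= cos(-2π·4/8) + i·sin(-2π·4/8)
= cos(-8π/8) + i·sin(-8π/8)

ω_8^4 = cos(-8π/8) + i·sin(-8π/8) = -1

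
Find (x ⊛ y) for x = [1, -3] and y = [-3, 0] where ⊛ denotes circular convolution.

(x ⊛ y)[n] = Σ(m=0 to 1) x[m] · y[(n-m) mod 2]

Computing each output sample:
(x ⊛ y)[0] = -3
(x ⊛ y)[1] = 9

x ⊛ y = [-3, 9]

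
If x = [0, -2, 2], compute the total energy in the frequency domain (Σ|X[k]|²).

Parseval: Σ|x[n]|² = (1/N)Σ|X[k]|², so Σ|X[k]|² = N·Σ|x[n]|² = 3·8.0000

Σ|X[k]|² = N·Σ|x[n]|² = 3·8.0000 = 24.0000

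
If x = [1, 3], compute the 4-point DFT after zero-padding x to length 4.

Original 2-point DFT: [4, -2]
Zero-padded 4-point DFT provides frequency interpolation.

DFT_4([x, 0, ...]) = [4, 1-3i, -2, 1+3i]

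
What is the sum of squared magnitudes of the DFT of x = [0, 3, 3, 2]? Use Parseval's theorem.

Parseval: Σ|x[n]|² = (1/N)Σ|X[k]|², so Σ|X[k]|² = N·Σ|x[n]|² = 4·22.0000

Σ|X[k]|² = N·Σ|x[n]|² = 4·22.0000 = 88.0000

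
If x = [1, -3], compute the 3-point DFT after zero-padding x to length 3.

Original 2-point DFT: [-2, 4]
Zero-padded 3-point DFT provides frequency interpolation.

DFT_3([x, 0, ...]) = [-2, 2.5000+2.5981i, 2.5000-2.5981i]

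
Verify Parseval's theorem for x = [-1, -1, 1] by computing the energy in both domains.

Time domain:
Σ|x[n]|² = |-1|² + |-1|² + |1|² = 3.0000

Frequency domain:
(1/3)Σ|X[k]|² = (1/3)(|-1|² + |-1.0000+1.7321i|² + |-1.0000-1.7321i|²) = (1/3)·9.0000 = 3.0000

Both sides agree, confirming Parseval's theorem.

Σ|x[n]|² = (1/N)Σ|X[k]|² = 3.0000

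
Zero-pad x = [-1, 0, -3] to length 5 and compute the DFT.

Original 3-point DFT: [-4, 0.5000-2.5981i, 0.5000+2.5981i]
Zero-padded 5-point DFT provides frequency interpolation.

DFT_5([x, 0, ...]) = [-4, 1.4271+1.7634i, -1.9271-2.8532i, -1.9271+2.8532i, 1.4271-1.7634i]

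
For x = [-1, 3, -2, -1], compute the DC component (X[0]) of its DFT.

X[0] = Σ(n=0 to 3) x[n] · ω_4^0 = Σ x[n]
= (-1) + (3) + (-2) + (-1)

X[0] = -1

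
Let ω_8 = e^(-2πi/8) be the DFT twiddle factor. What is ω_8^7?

ω_8^7 = e^(-2πi·7/8)
= cos(-2π·7/8) + i·sin(-2π·7/8)
= cos(-14π/8) + i·sin(-14π/8)

ω_8^7 = cos(-14π/8) + i·sin(-14π/8) = 0.7071+0.7071i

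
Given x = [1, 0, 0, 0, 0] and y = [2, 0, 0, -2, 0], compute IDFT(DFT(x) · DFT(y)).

(x ⊛ y)[n] = Σ(m=0 to 4) x[m] · y[(n-m) mod 5]

Computing each output sample:
(x ⊛ y)[0] = 2
(x ⊛ y)[1] = 0
(x ⊛ y)[2] = 0
(x ⊛ y)[3] = -2
(x ⊛ y)[4] = 0

x ⊛ y = [2, 0, 0, -2, 0]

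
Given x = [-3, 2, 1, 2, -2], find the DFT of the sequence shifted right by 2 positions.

Time shift by 2: X_shifted[k] = ω_5^(2k) · X[k]
Shifted x = [2, -2, -3, 2, 1]

DFT(x[n-2]) = [0, 2.5000+5.7921i, 2.5000-2.9919i, 2.5000+2.9919i, 2.5000-5.7921i]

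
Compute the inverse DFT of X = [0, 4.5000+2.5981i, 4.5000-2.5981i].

x[n] = (1/3) Σ(k=0 to 2) X[k] · e^(2πikn/3)

Computing each x[n]:
x[0] = 3
x[1] = -3
x[2] = 0

x = [3, -3, 0]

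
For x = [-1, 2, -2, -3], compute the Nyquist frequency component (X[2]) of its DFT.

X[2] = Σ(n=0 to 3) x[n] · ω_4^(2n) where ω_4 = e^(-2πi/4)
= (-1)·ω_4^0 + (2)·ω_4^2 + (-2)·ω_4^4 + (-3)·ω_4^6

X[2] = -2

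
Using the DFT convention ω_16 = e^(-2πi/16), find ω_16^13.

ω_16^13 = e^(-2πi·13/16)
= cos(-2π·13/16) + i·sin(-2π·13/16)
= cos(-26π/16) + i·sin(-26π/16)

ω_16^13 = cos(-26π/16) + i·sin(-26π/16) = 0.3827+0.9239i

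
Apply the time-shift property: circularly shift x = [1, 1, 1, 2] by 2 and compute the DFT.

Time shift by 2: X_shifted[k] = ω_4^(2k) · X[k]
Shifted x = [1, 2, 1, 1]

DFT(x[n-2]) = [5, -1i, -1, 1i]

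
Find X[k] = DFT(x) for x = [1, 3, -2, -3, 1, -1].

X[k] = Σ(n=0 to 5) x[n] · ω_6^(nk)
where ω_6 = e^(-2πi/6)

Computing each X[k]:
X[0] = -1
X[1] = 5.5000-0.8660i
X[2] = -2.5000-6.0622i
X[3] = 1
X[4] = -2.5000+6.0622i
X[5] = 5.5000+0.8660i

X = [-1, 5.5000-0.8660i, -2.5000-6.0622i, 1, -2.5000+6.0622i, 5.5000+0.8660i]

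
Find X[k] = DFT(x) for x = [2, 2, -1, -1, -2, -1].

X[k] = Σ(n=0 to 5) x[n] · ω_6^(nk)
where ω_6 = e^(-2πi/6)

Computing each X[k]:
X[0] = -1
X[1] = 5.0000-3.4641i
X[2] = 2.0000-1.7321i
X[3] = -1
X[4] = 2.0000+1.7321i
X[5] = 5.0000+3.4641i

X = [-1, 5.0000-3.4641i, 2.0000-1.7321i, -1, 2.0000+1.7321i, 5.0000+3.4641i]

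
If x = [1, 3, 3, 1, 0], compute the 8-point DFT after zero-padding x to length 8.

Original 5-point DFT: [8, -1.3090-4.0287i, -0.1910+0.1388i, -0.1910-0.1388i, -1.3090+4.0287i]
Zero-padded 8-point DFT provides frequency interpolation.

DFT_8([x, 0, ...]) = [8, 2.4142-5.8284i, -2-2i, -0.4142+0.1716i, 0, -0.4142-0.1716i, -2+2i, 2.4142+5.8284i]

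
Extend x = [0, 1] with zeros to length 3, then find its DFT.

Original 2-point DFT: [1, -1]
Zero-padded 3-point DFT provides frequency interpolation.

DFT_3([x, 0, ...]) = [1, -0.5000-0.8660i, -0.5000+0.8660i]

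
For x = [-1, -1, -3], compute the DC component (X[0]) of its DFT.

X[0] = Σ(n=0 to 2) x[n] · ω_3^0 = Σ x[n]
= (-1) + (-1) + (-3)

X[0] = -5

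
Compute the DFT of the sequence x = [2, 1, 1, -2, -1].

X[k] = Σ(n=0 to 4) x[n] · ω_5^(nk)
where ω_5 = e^(-2πi/5)

Computing each X[k]:
X[0] = 1
X[1] = 2.8090-3.6655i
X[2] = 1.6910+1.6776i
X[3] = 1.6910-1.6776i
X[4] = 2.8090+3.6655i

X = [1, 2.8090-3.6655i, 1.6910+1.6776i, 1.6910-1.6776i, 2.8090+3.6655i]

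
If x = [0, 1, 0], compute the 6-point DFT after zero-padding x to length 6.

Original 3-point DFT: [1, -0.5000-0.8660i, -0.5000+0.8660i]
Zero-padded 6-point DFT provides frequency interpolation.

DFT_6([x, 0, ...]) = [1, 0.5000-0.8660i, -0.5000-0.8660i, -1, -0.5000+0.8660i, 0.5000+0.8660i]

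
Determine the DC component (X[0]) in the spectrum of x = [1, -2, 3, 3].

X[0] = Σ(n=0 to 3) x[n] · ω_4^0 = Σ x[n]
= (1) + (-2) + (3) + (3)

X[0] = 5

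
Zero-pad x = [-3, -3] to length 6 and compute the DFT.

Original 2-point DFT: [-6, 0]
Zero-padded 6-point DFT provides frequency interpolation.

DFT_6([x, 0, ...]) = [-6, -4.5000+2.5981i, -1.5000+2.5981i, 0, -1.5000-2.5981i, -4.5000-2.5981i]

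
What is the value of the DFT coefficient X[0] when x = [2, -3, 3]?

X[0] = Σ(n=0 to 2) x[n] · ω_3^0 = Σ x[n]
= (2) + (-3) + (3)

X[0] = 2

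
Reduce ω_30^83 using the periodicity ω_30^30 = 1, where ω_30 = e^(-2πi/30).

Since ω_30^30 = 1, powers reduce modulo 30.
83 mod 30 = 23
So ω_30^83 = ω_30^23 = e^(-2πi·23/30)

ω_30^83 = ω_30^23 = 0.1045+0.9945i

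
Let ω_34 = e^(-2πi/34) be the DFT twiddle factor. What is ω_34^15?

ω_34^15 = e^(-2πi·15/34)
= cos(-2π·15/34) + i·sin(-2π·15/34)
= cos(-30π/34) + i·sin(-30π/34)

ω_34^15 = cos(-30π/34) + i·sin(-30π/34) = -0.9325-0.3612i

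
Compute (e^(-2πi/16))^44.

Since ω_16^16 = 1, powers reduce modulo 16.
44 mod 16 = 12
So ω_16^44 = ω_16^12 = e^(-2πi·12/16)

ω_16^44 = ω_16^12 = 1i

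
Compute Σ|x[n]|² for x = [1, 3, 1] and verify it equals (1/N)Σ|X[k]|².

Time domain:
Σ|x[n]|² = |1|² + |3|² + |1|² = 11.0000

Frequency domain:
(1/3)Σ|X[k]|² = (1/3)(|5|² + |-1.0000-1.7321i|² + |-1.0000+1.7321i|²) = (1/3)·33.0000 = 11.0000

Both sides agree, confirming Parseval's theorem.

Σ|x[n]|² = (1/N)Σ|X[k]|² = 11.0000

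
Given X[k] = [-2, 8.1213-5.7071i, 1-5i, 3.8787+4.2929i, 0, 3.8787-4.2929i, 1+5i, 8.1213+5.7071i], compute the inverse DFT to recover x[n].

x[n] = (1/8) Σ(k=0 to 7) X[k] · e^(2πikn/8)

Computing each x[n]:
x[0] = 3
x[1] = 2
x[2] = 2
x[3] = -2
x[4] = -3
x[5] = 0
x[6] = -3
x[7] = -1

x = [3, 2, 2, -2, -3, 0, -3, -1]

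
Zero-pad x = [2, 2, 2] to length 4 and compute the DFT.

Original 3-point DFT: [6, 0, 0]
Zero-padded 4-point DFT provides frequency interpolation.

DFT_4([x, 0, ...]) = [6, -2i, 2, 2i]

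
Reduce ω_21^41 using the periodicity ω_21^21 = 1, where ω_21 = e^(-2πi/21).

Since ω_21^21 = 1, powers reduce modulo 21.
41 mod 21 = 20
So ω_21^41 = ω_21^20 = e^(-2πi·20/21)

ω_21^41 = ω_21^20 = 0.9556+0.2948i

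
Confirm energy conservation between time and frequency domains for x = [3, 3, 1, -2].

Time domain:
Σ|x[n]|² = |3|² + |3|² + |1|² + |-2|² = 23.0000

Frequency domain:
(1/4)Σ|X[k]|² = (1/4)(|5|² + |2-5i|² + |3|² + |2+5i|²) = (1/4)·92.0000 = 23.0000

Both sides agree, confirming Parseval's theorem.

Σ|x[n]|² = (1/N)Σ|X[k]|² = 23.0000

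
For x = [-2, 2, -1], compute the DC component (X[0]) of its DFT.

X[0] = Σ(n=0 to 2) x[n] · ω_3^0 = Σ x[n]
= (-2) + (2) + (-1)

X[0] = -1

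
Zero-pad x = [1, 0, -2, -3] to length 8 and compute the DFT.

Original 4-point DFT: [-4, 3-3i, 2, 3+3i]
Zero-padded 8-point DFT provides frequency interpolation.

DFT_8([x, 0, ...]) = [-4, 3.1213+4.1213i, 3-3i, -1.1213+0.1213i, 2, -1.1213-0.1213i, 3+3i, 3.1213-4.1213i]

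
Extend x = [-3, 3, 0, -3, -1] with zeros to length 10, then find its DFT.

Original 5-point DFT: [-4, 0.0451-5.5676i, -5.5451+0.5020i, -5.5451-0.5020i, 0.0451+5.5676i]
Zero-padded 10-point DFT provides frequency interpolation.

DFT_10([x, 0, ...]) = [-4, 1.1631+1.6776i, 0.0451-5.5676i, -6.6631-3.6655i, -5.5451+0.5020i, -4, -5.5451-0.5020i, -6.6631+3.6655i, 0.0451+5.5676i, 1.1631-1.6776i]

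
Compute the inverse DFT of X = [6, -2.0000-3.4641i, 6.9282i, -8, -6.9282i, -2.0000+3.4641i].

x[n] = (1/6) Σ(k=0 to 5) X[k] · e^(2πikn/6)

Computing each x[n]:
x[0] = -1
x[1] = 1
x[2] = 3
x[3] = 3
x[4] = -3
x[5] = 3

x = [-1, 1, 3, 3, -3, 3]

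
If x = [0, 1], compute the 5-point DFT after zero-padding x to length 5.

Original 2-point DFT: [1, -1]
Zero-padded 5-point DFT provides frequency interpolation.

DFT_5([x, 0, ...]) = [1, 0.3090-0.9511i, -0.8090-0.5878i, -0.8090+0.5878i, 0.3090+0.9511i]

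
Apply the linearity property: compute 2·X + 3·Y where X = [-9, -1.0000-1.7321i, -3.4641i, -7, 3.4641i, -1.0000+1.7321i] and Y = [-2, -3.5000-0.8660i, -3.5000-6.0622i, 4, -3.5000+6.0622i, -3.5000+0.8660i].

By linearity: DFT(2x + 3y) = 2·DFT(x) + 3·DFT(y)
= 2·[-9, -1.0000-1.7321i, -3.4641i, -7, 3.4641i, -1.0000+1.7321i] + 3·[-2, -3.5000-0.8660i, -3.5000-6.0622i, 4, -3.5000+6.0622i, -3.5000+0.8660i]

Computing element-wise:
Z[0] = 2·(-9) + 3·(-2) = -24
Z[1] = 2·(-1.0000-1.7321i) + 3·(-3.5000-0.8660i) = -12.5000-6.0622i
Z[2] = 2·(-3.4641i) + 3·(-3.5000-6.0622i) = -10.5000-25.1148i
Z[3] = 2·(-7) + 3·(4) = -2
Z[4] = 2·(3.4641i) + 3·(-3.5000+6.0622i) = -10.5000+25.1148i
Z[5] = 2·(-1.0000+1.7321i) + 3·(-3.5000+0.8660i) = -12.5000+6.0622i

DFT(2x + 3y) = 2·X + 3·Y = [-24, -12.5000-6.0622i, -10.5000-25.1148i, -2, -10.5000+25.1148i, -12.5000+6.0622i]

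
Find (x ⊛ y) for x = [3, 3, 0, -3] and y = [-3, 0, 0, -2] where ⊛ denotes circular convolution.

(x ⊛ y)[n] = Σ(m=0 to 3) x[m] · y[(n-m) mod 4]

Computing each output sample:
(x ⊛ y)[0] = -15
(x ⊛ y)[1] = -9
(x ⊛ y)[2] = 6
(x ⊛ y)[3] = 3

x ⊛ y = [-15, -9, 6, 3]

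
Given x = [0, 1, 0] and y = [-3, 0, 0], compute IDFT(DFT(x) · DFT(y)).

(x ⊛ y)[n] = Σ(m=0 to 2) x[m] · y[(n-m) mod 3]

Computing each output sample:
(x ⊛ y)[0] = 0
(x ⊛ y)[1] = -3
(x ⊛ y)[2] = 0

x ⊛ y = [0, -3, 0]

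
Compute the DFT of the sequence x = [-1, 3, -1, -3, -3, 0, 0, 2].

X[k] = Σ(n=0 to 7) x[n] · ω_8^(nk)
where ω_8 = e^(-2πi/8)

Computing each X[k]:
X[0] = -3
X[1] = 7.6569+2.4142i
X[2] = -3-4i
X[3] = -3.6569+0.4142i
X[4] = -7
X[5] = -3.6569-0.4142i
X[6] = -3+4i
X[7] = 7.6569-2.4142i

X = [-3, 7.6569+2.4142i, -3-4i, -3.6569+0.4142i, -7, -3.6569-0.4142i, -3+4i, 7.6569-2.4142i]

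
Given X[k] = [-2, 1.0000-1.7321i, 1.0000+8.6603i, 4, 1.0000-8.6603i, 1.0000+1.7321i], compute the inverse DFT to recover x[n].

x[n] = (1/6) Σ(k=0 to 5) X[k] · e^(2πikn/6)

Computing each x[n]:
x[0] = 1
x[1] = -3
x[2] = 3
x[3] = -1
x[4] = -3
x[5] = 1

x = [1, -3, 3, -1, -3, 1]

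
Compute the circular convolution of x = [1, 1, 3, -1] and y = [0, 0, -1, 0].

(x ⊛ y)[n] = Σ(m=0 to 3) x[m] · y[(n-m) mod 4]

Computing each output sample:
(x ⊛ y)[0] = -3
(x ⊛ y)[1] = 1
(x ⊛ y)[2] = -1
(x ⊛ y)[3] = -1

x ⊛ y = [-3, 1, -1, -1]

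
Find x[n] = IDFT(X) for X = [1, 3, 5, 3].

x[n] = (1/4) Σ(k=0 to 3) X[k] · e^(2πikn/4)

Computing each x[n]:
x[0] = 3
x[1] = -1
x[2] = 0
x[3] = -1

x = [3, -1, 0, -1]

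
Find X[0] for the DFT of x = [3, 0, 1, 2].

X[0] = Σ(n=0 to 3) x[n] · ω_4^0 = Σ x[n]
= (3) + (0) + (1) + (2)

X[0] = 6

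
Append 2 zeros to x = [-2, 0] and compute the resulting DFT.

Original 2-point DFT: [-2, -2]
Zero-padded 4-point DFT provides frequency interpolation.

DFT_4([x, 0, ...]) = [-2, -2, -2, -2]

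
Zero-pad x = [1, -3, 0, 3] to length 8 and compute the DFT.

Original 4-point DFT: [1, 1+6i, 1, 1-6i]
Zero-padded 8-point DFT provides frequency interpolation.

DFT_8([x, 0, ...]) = [1, -3.2426, 1+6i, 5.2426, 1, 5.2426, 1-6i, -3.2426]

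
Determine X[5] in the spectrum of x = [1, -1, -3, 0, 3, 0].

X[5] = Σ(n=0 to 5) x[n] · ω_6^(5n) where ω_6 = e^(-2πi/6)
= (1)·ω_6^0 + (-1)·ω_6^5 + (-3)·ω_6^10 + (0)·ω_6^15 + (3)·ω_6^20 + (0)·ω_6^25

X[5] = 0.5000-6.0622i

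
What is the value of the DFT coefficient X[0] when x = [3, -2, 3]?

X[0] = Σ(n=0 to 2) x[n] · ω_3^0 = Σ x[n]
= (3) + (-2) + (3)

X[0] = 4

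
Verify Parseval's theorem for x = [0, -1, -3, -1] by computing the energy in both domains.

Time domain:
Σ|x[n]|² = |0|² + |-1|² + |-3|² + |-1|² = 11.0000

Frequency domain:
(1/4)Σ|X[k]|² = (1/4)(|-5|² + |3|² + |-1|² + |3|²) = (1/4)·44.0000 = 11.0000

Both sides agree, confirming Parseval's theorem.

Σ|x[n]|² = (1/N)Σ|X[k]|² = 11.0000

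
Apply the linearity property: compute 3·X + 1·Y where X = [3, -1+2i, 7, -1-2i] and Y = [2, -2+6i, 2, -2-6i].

By linearity: DFT(3x + 1y) = 3·DFT(x) + 1·DFT(y)
= 3·[3, -1+2i, 7, -1-2i] + 1·[2, -2+6i, 2, -2-6i]

Computing element-wise:
Z[0] = 3·(3) + 1·(2) = 11
Z[1] = 3·(-1+2i) + 1·(-2+6i) = -5+12i
Z[2] = 3·(7) + 1·(2) = 23
Z[3] = 3·(-1-2i) + 1·(-2-6i) = -5-12i

DFT(3x + 1y) = 3·X + 1·Y = [11, -5+12i, 23, -5-12i]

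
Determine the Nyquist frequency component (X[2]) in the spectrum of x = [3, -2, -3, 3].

X[2] = Σ(n=0 to 3) x[n] · ω_4^(2n) where ω_4 = e^(-2πi/4)
= (3)·ω_4^0 + (-2)·ω_4^2 + (-3)·ω_4^4 + (3)·ω_4^6

X[2] = -1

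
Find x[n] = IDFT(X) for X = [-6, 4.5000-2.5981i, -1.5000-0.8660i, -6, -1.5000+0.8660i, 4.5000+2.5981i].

x[n] = (1/6) Σ(k=0 to 5) X[k] · e^(2πikn/6)

Computing each x[n]:
x[0] = -1
x[1] = 2
x[2] = -2
x[3] = -2
x[4] = -3
x[5] = 0

x = [-1, 2, -2, -2, -3, 0]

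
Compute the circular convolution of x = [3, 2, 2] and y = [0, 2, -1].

(x ⊛ y)[n] = Σ(m=0 to 2) x[m] · y[(n-m) mod 3]

Computing each output sample:
(x ⊛ y)[0] = 2
(x ⊛ y)[1] = 4
(x ⊛ y)[2] = 1

x ⊛ y = [2, 4, 1]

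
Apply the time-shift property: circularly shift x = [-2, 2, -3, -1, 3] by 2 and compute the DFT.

Time shift by 2: X_shifted[k] = ω_5^(2k) · X[k]
Shifted x = [-1, 3, -2, 2, -3]

DFT(x[n-2]) = [-1, -1.0000-3.3552i, -1.0000-7.3309i, -1.0000+7.3309i, -1.0000+3.3552i]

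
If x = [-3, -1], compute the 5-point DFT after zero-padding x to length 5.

Original 2-point DFT: [-4, -2]
Zero-padded 5-point DFT provides frequency interpolation.

DFT_5([x, 0, ...]) = [-4, -3.3090+0.9511i, -2.1910+0.5878i, -2.1910-0.5878i, -3.3090-0.9511i]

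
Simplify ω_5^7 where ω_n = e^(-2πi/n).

Since ω_5^5 = 1, powers reduce modulo 5.
7 mod 5 = 2
So ω_5^7 = ω_5^2 = e^(-2πi·2/5)

ω_5^7 = ω_5^2 = -0.8090-0.5878i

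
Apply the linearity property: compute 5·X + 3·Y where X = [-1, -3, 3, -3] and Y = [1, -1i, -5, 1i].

By linearity: DFT(5x + 3y) = 5·DFT(x) + 3·DFT(y)
= 5·[-1, -3, 3, -3] + 3·[1, -1i, -5, 1i]

Computing element-wise:
Z[0] = 5·(-1) + 3·(1) = -2
Z[1] = 5·(-3) + 3·(-1i) = -15-3i
Z[2] = 5·(3) + 3·(-5) = 0
Z[3] = 5·(-3) + 3·(1i) = -15+3i

DFT(5x + 3y) = 5·X + 3·Y = [-2, -15-3i, 0, -15+3i]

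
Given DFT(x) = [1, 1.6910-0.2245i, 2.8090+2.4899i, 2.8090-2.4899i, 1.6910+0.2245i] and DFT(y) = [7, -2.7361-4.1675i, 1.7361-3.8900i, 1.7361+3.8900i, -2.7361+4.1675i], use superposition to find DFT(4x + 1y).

By linearity: DFT(4x + 1y) = 4·DFT(x) + 1·DFT(y)
= 4·[1, 1.6910-0.2245i, 2.8090+2.4899i, 2.8090-2.4899i, 1.6910+0.2245i] + 1·[7, -2.7361-4.1675i, 1.7361-3.8900i, 1.7361+3.8900i, -2.7361+4.1675i]

Computing element-wise:
Z[0] = 4·(1) + 1·(7) = 11
Z[1] = 4·(1.6910-0.2245i) + 1·(-2.7361-4.1675i) = 4.0279-5.0655i
Z[2] = 4·(2.8090+2.4899i) + 1·(1.7361-3.8900i) = 12.9721+6.0696i
Z[3] = 4·(2.8090-2.4899i) + 1·(1.7361+3.8900i) = 12.9721-6.0696i
Z[4] = 4·(1.6910+0.2245i) + 1·(-2.7361+4.1675i) = 4.0279+5.0655i

DFT(4x + 1y) = 4·X + 1·Y = [11, 4.0279-5.0655i, 12.9721+6.0696i, 12.9721-6.0696i, 4.0279+5.0655i]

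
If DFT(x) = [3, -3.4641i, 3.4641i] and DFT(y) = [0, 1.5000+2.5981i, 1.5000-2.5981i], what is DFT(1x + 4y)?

By linearity: DFT(1x + 4y) = 1·DFT(x) + 4·DFT(y)
= 1·[3, -3.4641i, 3.4641i] + 4·[0, 1.5000+2.5981i, 1.5000-2.5981i]

Computing element-wise:
Z[0] = 1·(3) + 4·(0) = 3
Z[1] = 1·(-3.4641i) + 4·(1.5000+2.5981i) = 6.0000+6.9283i
Z[2] = 1·(3.4641i) + 4·(1.5000-2.5981i) = 6.0000-6.9283i

DFT(1x + 4y) = 1·X + 4·Y = [3, 6.0000+6.9283i, 6.0000-6.9283i]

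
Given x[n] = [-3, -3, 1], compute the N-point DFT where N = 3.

X[k] = Σ(n=0 to 2) x[n] · ω_3^(nk)
where ω_3 = e^(-2πi/3)

Computing each X[k]:
X[0] = -5
X[1] = -2.0000+3.4641i
X[2] = -2.0000-3.4641i

X = [-5, -2.0000+3.4641i, -2.0000-3.4641i]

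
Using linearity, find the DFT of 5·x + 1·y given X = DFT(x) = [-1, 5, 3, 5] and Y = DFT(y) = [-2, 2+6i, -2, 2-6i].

By linearity: DFT(5x + 1y) = 5·DFT(x) + 1·DFT(y)
= 5·[-1, 5, 3, 5] + 1·[-2, 2+6i, -2, 2-6i]

Computing element-wise:
Z[0] = 5·(-1) + 1·(-2) = -7
Z[1] = 5·(5) + 1·(2+6i) = 27+6i
Z[2] = 5·(3) + 1·(-2) = 13
Z[3] = 5·(5) + 1·(2-6i) = 27-6i

DFT(5x + 1y) = 5·X + 1·Y = [-7, 27+6i, 13, 27-6i]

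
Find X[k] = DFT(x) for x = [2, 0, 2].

X[k] = Σ(n=0 to 2) x[n] · ω_3^(nk)
where ω_3 = e^(-2πi/3)

Computing each X[k]:
X[0] = 4
X[1] = 1.0000+1.7321i
X[2] = 1.0000-1.7321i

X = [4, 1.0000+1.7321i, 1.0000-1.7321i]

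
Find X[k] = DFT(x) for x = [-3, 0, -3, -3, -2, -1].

X[k] = Σ(n=0 to 5) x[n] · ω_6^(nk)
where ω_6 = e^(-2πi/6)

Computing each X[k]:
X[0] = -12
X[1] = 2
X[2] = -3.0000-1.7321i
X[3] = -4
X[4] = -3.0000+1.7321i
X[5] = 2

X = [-12, 2, -3.0000-1.7321i, -4, -3.0000+1.7321i, 2]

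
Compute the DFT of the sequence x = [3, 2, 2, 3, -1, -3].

X[k] = Σ(n=0 to 5) x[n] · ω_6^(nk)
where ω_6 = e^(-2πi/6)

Computing each X[k]:
X[0] = 6
X[1] = -1.0000-6.9282i
X[2] = 6.0000-1.7321i
X[3] = 2
X[4] = 6.0000+1.7321i
X[5] = -1.0000+6.9282i

X = [6, -1.0000-6.9282i, 6.0000-1.7321i, 2, 6.0000+1.7321i, -1.0000+6.9282i]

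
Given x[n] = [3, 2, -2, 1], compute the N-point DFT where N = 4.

X[k] = Σ(n=0 to 3) x[n] · ω_4^(nk)
where ω_4 = e^(-2πi/4)

Computing each X[k]:
X[0] = 4
X[1] = 5-1i
X[2] = -2
X[3] = 5+1i

X = [4, 5-1i, -2, 5+1i]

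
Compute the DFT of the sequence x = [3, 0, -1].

X[k] = Σ(n=0 to 2) x[n] · ω_3^(nk)
where ω_3 = e^(-2πi/3)

Computing each X[k]:
X[0] = 2
X[1] = 3.5000-0.8660i
X[2] = 3.5000+0.8660i

X = [2, 3.5000-0.8660i, 3.5000+0.8660i]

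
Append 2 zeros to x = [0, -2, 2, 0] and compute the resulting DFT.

Original 4-point DFT: [0, -2+2i, 4, -2-2i]
Zero-padded 6-point DFT provides frequency interpolation.

DFT_6([x, 0, ...]) = [0, -2, 3.4641i, 4, -3.4641i, -2]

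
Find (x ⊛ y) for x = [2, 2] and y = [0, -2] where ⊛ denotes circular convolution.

(x ⊛ y)[n] = Σ(m=0 to 1) x[m] · y[(n-m) mod 2]

Computing each output sample:
(x ⊛ y)[0] = -4
(x ⊛ y)[1] = -4

x ⊛ y = [-4, -4]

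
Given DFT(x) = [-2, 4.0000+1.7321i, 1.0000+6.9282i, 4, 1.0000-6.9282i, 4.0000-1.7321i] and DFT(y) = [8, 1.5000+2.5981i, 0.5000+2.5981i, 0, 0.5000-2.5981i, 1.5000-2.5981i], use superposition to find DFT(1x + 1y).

By linearity: DFT(1x + 1y) = 1·DFT(x) + 1·DFT(y)
= 1·[-2, 4.0000+1.7321i, 1.0000+6.9282i, 4, 1.0000-6.9282i, 4.0000-1.7321i] + 1·[8, 1.5000+2.5981i, 0.5000+2.5981i, 0, 0.5000-2.5981i, 1.5000-2.5981i]

Computing element-wise:
Z[0] = 1·(-2) + 1·(8) = 6
Z[1] = 1·(4.0000+1.7321i) + 1·(1.5000+2.5981i) = 5.5000+4.3302i
Z[2] = 1·(1.0000+6.9282i) + 1·(0.5000+2.5981i) = 1.5000+9.5263i
Z[3] = 1·(4) + 1·(0) = 4
Z[4] = 1·(1.0000-6.9282i) + 1·(0.5000-2.5981i) = 1.5000-9.5263i
Z[5] = 1·(4.0000-1.7321i) + 1·(1.5000-2.5981i) = 5.5000-4.3302i

DFT(1x + 1y) = 1·X + 1·Y = [6, 5.5000+4.3302i, 1.5000+9.5263i, 4, 1.5000-9.5263i, 5.5000-4.3302i]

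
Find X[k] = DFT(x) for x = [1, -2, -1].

X[k] = Σ(n=0 to 2) x[n] · ω_3^(nk)
where ω_3 = e^(-2πi/3)

Computing each X[k]:
X[0] = -2
X[1] = 2.5000+0.8660i
X[2] = 2.5000-0.8660i

X = [-2, 2.5000+0.8660i, 2.5000-0.8660i]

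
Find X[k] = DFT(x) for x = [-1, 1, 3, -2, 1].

X[k] = Σ(n=0 to 4) x[n] · ω_5^(nk)
where ω_5 = e^(-2πi/5)

Computing each X[k]:
X[0] = 2
X[1] = -1.1910-2.9389i
X[2] = -2.3090+4.7553i
X[3] = -2.3090-4.7553i
X[4] = -1.1910+2.9389i

X = [2, -1.1910-2.9389i, -2.3090+4.7553i, -2.3090-4.7553i, -1.1910+2.9389i]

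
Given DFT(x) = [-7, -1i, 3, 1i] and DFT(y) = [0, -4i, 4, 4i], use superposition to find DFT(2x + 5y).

By linearity: DFT(2x + 5y) = 2·DFT(x) + 5·DFT(y)
= 2·[-7, -1i, 3, 1i] + 5·[0, -4i, 4, 4i]

Computing element-wise:
Z[0] = 2·(-7) + 5·(0) = -14
Z[1] = 2·(-1i) + 5·(-4i) = -22i
Z[2] = 2·(3) + 5·(4) = 26
Z[3] = 2·(1i) + 5·(4i) = 22i

DFT(2x + 5y) = 2·X + 5·Y = [-14, -22i, 26, 22i]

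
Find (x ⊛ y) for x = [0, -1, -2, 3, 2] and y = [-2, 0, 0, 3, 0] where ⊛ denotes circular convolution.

(x ⊛ y)[n] = Σ(m=0 to 4) x[m] · y[(n-m) mod 5]

Computing each output sample:
(x ⊛ y)[0] = -6
(x ⊛ y)[1] = 11
(x ⊛ y)[2] = 10
(x ⊛ y)[3] = -6
(x ⊛ y)[4] = -7

x ⊛ y = [-6, 11, 10, -6, -7]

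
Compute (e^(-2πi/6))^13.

Since ω_6^6 = 1, powers reduce modulo 6.
13 mod 6 = 1
So ω_6^13 = ω_6^1 = e^(-2πi·1/6)

ω_6^13 = ω_6^1 = 0.5000-0.8660i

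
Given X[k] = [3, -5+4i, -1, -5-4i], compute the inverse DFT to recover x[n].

x[n] = (1/4) Σ(k=0 to 3) X[k] · e^(2πikn/4)

Computing each x[n]:
x[0] = -2
x[1] = -1
x[2] = 3
x[3] = 3

x = [-2, -1, 3, 3]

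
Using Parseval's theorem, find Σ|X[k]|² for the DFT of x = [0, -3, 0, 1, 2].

Parseval: Σ|x[n]|² = (1/N)Σ|X[k]|², so Σ|X[k]|² = N·Σ|x[n]|² = 5·14.0000

Σ|X[k]|² = N·Σ|x[n]|² = 5·14.0000 = 70.0000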